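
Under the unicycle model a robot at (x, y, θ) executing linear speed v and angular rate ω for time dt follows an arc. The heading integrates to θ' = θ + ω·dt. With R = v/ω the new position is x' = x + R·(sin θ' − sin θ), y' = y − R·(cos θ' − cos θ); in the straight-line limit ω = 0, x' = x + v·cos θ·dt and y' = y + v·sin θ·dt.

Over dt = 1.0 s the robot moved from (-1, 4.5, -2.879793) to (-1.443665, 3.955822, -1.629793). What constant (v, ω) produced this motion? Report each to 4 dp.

v = 0.7500, ω = 1.2500

Δθ = -1.629793 − -2.879793 = 1.250000
ω = Δθ/dt = 1.250000/1.0 = 1.2500
R = −Δy/(cos θ' − cos θ) = 0.6000
v = R·ω = 0.6000·1.2500 = 0.7500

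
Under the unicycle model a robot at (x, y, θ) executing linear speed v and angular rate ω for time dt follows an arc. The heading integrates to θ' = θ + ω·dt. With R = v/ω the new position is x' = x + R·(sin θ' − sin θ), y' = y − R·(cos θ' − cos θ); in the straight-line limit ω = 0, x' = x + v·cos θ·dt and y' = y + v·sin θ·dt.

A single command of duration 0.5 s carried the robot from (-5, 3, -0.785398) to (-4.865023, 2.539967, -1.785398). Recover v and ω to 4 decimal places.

v = 1.0000, ω = -2.0000

Δθ = -1.785398 − -0.785398 = -1.000000
ω = Δθ/dt = -1.000000/0.5 = -2.0000
R = −Δy/(cos θ' − cos θ) = -0.5000
v = R·ω = -0.5000·-2.0000 = 1.0000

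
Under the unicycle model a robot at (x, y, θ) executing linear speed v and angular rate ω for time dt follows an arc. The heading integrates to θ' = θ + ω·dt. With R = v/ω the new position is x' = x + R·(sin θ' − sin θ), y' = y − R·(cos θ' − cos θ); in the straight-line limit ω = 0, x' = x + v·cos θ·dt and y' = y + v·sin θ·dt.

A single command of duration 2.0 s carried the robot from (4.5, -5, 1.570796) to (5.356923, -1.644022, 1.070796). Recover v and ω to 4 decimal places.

Δθ = 1.070796 − 1.570796 = -0.500000
ω = Δθ/dt = -0.500000/2.0 = -0.2500
R = −Δy/(cos θ' − cos θ) = -7.0000
v = R·ω = -7.0000·-0.2500 = 1.7500

v = 1.7500, ω = -0.2500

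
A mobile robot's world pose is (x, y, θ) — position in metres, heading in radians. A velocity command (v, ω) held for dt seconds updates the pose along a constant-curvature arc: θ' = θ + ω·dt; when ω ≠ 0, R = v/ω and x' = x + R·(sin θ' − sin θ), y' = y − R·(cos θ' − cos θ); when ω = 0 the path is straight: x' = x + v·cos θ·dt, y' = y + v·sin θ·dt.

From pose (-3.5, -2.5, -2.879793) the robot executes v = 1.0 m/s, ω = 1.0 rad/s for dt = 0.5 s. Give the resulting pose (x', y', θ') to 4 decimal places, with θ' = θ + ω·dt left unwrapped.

θ' = -2.8798 + 1.0·0.5 = -2.3798
R = v/ω = 1.0/1.0 = 1.0000
x' = -3.5 + 1.0000·(sin -2.3798 − sin -2.8798) = -3.9314
y' = -2.5 − 1.0000·(cos -2.3798 − cos -2.8798) = -2.7423

(-3.9314, -2.7423, -2.3798)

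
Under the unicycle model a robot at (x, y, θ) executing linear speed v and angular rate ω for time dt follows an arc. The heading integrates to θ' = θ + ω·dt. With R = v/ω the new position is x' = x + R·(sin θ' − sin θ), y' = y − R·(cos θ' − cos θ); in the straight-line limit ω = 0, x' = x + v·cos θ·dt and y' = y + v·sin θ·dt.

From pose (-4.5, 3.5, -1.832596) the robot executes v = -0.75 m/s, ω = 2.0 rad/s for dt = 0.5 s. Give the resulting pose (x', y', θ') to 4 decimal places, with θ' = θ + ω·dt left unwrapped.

θ' = -1.8326 + 2.0·0.5 = -0.8326
R = v/ω = -0.75/2.0 = -0.3750
x' = -4.5 + -0.3750·(sin -0.8326 − sin -1.8326) = -4.5848
y' = 3.5 − -0.3750·(cos -0.8326 − cos -1.8326) = 3.8494

(-4.5848, 3.8494, -0.8326)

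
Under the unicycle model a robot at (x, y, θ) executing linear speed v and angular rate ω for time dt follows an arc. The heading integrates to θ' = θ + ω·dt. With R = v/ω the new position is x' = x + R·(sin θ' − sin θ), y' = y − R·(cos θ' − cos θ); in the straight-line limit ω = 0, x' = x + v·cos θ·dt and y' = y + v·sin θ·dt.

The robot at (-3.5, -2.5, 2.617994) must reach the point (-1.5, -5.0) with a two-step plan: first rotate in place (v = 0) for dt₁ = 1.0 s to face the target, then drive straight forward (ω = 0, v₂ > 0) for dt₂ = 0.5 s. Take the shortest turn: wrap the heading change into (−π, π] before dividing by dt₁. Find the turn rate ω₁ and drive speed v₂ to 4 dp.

heading to target = atan2(-5−-2.5, -1.5−-3.5) = -0.8961
Δθ = wrap(-0.8961 − 2.6180) = 2.7691; ω₁ = Δθ/dt₁ = 2.7691
distance = √((-1.5−-3.5)² + (-5−-2.5)²) = 3.2016; v₂ = distance/dt₂ = 6.4031

ω₁ = 2.7691, v₂ = 6.4031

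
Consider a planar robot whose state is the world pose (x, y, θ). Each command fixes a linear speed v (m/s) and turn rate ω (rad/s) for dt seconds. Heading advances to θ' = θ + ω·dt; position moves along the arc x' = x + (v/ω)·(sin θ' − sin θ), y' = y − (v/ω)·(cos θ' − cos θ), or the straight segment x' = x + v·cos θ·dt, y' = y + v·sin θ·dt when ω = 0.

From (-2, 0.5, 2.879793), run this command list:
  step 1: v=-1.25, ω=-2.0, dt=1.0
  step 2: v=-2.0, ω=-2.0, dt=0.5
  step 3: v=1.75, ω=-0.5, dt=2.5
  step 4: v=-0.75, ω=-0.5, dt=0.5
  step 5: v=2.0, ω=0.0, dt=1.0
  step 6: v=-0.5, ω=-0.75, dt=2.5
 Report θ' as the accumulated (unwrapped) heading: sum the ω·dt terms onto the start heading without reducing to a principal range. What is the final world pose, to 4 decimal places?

step 1: θ'=0.8798 (R=0.6250) → pose (-1.6801, -0.5020, 0.8798)
step 2: θ'=-0.1202 (R=1.0000) → pose (-2.5707, -0.8575, -0.1202)
step 3: θ'=-1.3702 (R=-3.5000) → pose (0.4395, -3.6349, -1.3702)
step 4: θ'=-1.6202 (R=1.5000) → pose (0.4112, -3.2619, -1.6202)
step 5: θ'=-1.6202 (straight) → pose (0.3124, -5.2595, -1.6202)
step 6: θ'=-3.4952 (R=0.6667) → pose (1.2091, -4.6670, -3.4952)

(1.2091, -4.6670, -3.4952)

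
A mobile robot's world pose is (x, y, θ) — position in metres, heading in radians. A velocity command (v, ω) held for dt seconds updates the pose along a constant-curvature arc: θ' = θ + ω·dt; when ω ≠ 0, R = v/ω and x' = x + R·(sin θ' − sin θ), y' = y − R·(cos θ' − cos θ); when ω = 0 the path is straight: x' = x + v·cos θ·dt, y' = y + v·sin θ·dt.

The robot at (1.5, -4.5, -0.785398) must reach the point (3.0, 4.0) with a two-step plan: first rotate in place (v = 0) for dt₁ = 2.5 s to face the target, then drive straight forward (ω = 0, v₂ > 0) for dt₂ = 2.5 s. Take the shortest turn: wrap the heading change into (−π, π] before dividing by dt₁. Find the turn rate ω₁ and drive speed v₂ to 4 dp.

heading to target = atan2(4−-4.5, 3−1.5) = 1.3961
Δθ = wrap(1.3961 − -0.7854) = 2.1815; ω₁ = Δθ/dt₁ = 0.8726
distance = √((3−1.5)² + (4−-4.5)²) = 8.6313; v₂ = distance/dt₂ = 3.4525

ω₁ = 0.8726, v₂ = 3.4525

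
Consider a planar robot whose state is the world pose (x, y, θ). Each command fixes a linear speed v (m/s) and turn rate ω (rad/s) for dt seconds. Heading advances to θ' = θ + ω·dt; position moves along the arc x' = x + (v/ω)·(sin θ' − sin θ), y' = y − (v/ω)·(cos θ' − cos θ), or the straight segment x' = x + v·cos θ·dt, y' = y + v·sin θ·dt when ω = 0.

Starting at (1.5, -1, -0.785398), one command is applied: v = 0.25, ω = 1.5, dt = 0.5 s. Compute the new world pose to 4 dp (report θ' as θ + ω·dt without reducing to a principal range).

(1.6120, -1.0487, -0.0354)

θ' = -0.7854 + 1.5·0.5 = -0.0354
R = v/ω = 0.25/1.5 = 0.1667
x' = 1.5 + 0.1667·(sin -0.0354 − sin -0.7854) = 1.6120
y' = -1 − 0.1667·(cos -0.0354 − cos -0.7854) = -1.0487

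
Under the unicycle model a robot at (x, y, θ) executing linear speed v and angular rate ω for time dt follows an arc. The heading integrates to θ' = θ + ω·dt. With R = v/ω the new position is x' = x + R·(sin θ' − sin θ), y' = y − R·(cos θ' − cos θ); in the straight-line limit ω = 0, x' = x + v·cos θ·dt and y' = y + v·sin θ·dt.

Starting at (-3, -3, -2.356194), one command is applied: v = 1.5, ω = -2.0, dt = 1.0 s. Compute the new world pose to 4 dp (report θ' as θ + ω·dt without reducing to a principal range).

θ' = -2.3562 + -2.0·1.0 = -4.3562
R = v/ω = 1.5/-2.0 = -0.7500
x' = -3 + -0.7500·(sin -4.3562 − sin -2.3562) = -4.2333
y' = -3 − -0.7500·(cos -4.3562 − cos -2.3562) = -2.7312

(-4.2333, -2.7312, -4.3562)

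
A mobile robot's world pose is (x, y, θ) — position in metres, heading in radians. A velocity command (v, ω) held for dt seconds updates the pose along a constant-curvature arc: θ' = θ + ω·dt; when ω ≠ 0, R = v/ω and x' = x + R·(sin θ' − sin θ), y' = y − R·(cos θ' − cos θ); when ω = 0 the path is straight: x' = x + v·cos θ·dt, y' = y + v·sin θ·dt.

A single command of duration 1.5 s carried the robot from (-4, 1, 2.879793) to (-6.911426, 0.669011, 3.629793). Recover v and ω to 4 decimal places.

v = 2.0000, ω = 0.5000

Δθ = 3.629793 − 2.879793 = 0.750000
ω = Δθ/dt = 0.750000/1.5 = 0.5000
R = Δx/(sin θ' − sin θ) = 4.0000
v = R·ω = 4.0000·0.5000 = 2.0000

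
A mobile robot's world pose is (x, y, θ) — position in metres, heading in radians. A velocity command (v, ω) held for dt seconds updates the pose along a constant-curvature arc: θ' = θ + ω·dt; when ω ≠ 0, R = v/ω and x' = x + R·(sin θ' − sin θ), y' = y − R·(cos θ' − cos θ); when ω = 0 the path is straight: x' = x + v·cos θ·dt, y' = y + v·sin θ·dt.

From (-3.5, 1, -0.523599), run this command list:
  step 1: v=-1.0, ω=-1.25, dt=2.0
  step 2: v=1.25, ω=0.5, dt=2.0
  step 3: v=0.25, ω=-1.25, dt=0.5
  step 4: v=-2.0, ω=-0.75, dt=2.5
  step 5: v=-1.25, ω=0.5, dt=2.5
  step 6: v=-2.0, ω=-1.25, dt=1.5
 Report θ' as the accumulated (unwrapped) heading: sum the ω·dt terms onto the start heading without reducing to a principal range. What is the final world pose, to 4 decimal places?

step 1: θ'=-3.0236 (R=0.8000) → pose (-3.1942, 2.4873, -3.0236)
step 2: θ'=-2.0236 (R=2.5000) → pose (-5.1479, 1.0984, -2.0236)
step 3: θ'=-2.6486 (R=-0.2000) → pose (-5.2331, 1.0097, -2.6486)
step 4: θ'=-4.5236 (R=2.6667) → pose (-1.3518, -0.8390, -4.5236)
step 5: θ'=-3.2736 (R=-2.5000) → pose (0.7747, -2.8481, -3.2736)
step 6: θ'=-5.1486 (R=1.6000) → pose (2.0143, -5.1102, -5.1486)

(2.0143, -5.1102, -5.1486)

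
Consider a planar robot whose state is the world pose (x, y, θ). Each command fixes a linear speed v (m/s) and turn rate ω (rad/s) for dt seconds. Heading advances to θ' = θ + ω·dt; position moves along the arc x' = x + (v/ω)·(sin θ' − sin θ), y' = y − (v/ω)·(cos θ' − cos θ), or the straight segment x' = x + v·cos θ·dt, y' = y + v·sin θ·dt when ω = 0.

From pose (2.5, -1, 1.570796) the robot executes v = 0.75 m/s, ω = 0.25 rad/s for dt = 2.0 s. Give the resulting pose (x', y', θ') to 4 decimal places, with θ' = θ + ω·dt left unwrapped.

θ' = 1.5708 + 0.25·2.0 = 2.0708
R = v/ω = 0.75/0.25 = 3.0000
x' = 2.5 + 3.0000·(sin 2.0708 − sin 1.5708) = 2.1327
y' = -1 − 3.0000·(cos 2.0708 − cos 1.5708) = 0.4383

(2.1327, 0.4383, 2.0708)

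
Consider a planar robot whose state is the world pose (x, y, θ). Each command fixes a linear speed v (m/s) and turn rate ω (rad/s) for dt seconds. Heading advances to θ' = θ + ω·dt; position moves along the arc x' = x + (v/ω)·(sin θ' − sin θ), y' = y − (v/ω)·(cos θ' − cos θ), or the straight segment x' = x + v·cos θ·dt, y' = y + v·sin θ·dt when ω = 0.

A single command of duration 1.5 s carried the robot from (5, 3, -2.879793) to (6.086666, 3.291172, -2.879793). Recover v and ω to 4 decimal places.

v = -0.7500, ω = 0.0000

Δθ = -2.879793 − -2.879793 = 0.000000
ω = Δθ/dt = 0.000000/1.5 = 0.0000
ω = 0 → v = (Δx·cos θ + Δy·sin θ)/dt = -0.7500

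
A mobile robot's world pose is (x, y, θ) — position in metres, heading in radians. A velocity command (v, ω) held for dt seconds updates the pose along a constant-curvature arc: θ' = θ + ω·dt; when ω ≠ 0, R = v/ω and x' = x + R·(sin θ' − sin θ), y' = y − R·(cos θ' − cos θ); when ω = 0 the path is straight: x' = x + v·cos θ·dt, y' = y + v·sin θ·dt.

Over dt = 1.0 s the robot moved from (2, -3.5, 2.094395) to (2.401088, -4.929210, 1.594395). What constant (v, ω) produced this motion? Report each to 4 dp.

v = -1.5000, ω = -0.5000

Δθ = 1.594395 − 2.094395 = -0.500000
ω = Δθ/dt = -0.500000/1.0 = -0.5000
R = −Δy/(cos θ' − cos θ) = 3.0000
v = R·ω = 3.0000·-0.5000 = -1.5000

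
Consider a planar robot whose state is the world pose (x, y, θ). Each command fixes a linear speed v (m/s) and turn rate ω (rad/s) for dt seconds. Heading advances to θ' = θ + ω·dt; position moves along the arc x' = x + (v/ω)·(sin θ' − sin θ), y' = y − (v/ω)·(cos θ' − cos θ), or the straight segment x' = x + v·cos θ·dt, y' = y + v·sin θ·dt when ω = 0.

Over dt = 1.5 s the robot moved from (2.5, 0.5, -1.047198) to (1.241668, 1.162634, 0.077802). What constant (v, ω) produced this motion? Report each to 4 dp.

v = -1.0000, ω = 0.7500

Δθ = 0.077802 − -1.047198 = 1.125000
ω = Δθ/dt = 1.125000/1.5 = 0.7500
R = Δx/(sin θ' − sin θ) = -1.3333
v = R·ω = -1.3333·0.7500 = -1.0000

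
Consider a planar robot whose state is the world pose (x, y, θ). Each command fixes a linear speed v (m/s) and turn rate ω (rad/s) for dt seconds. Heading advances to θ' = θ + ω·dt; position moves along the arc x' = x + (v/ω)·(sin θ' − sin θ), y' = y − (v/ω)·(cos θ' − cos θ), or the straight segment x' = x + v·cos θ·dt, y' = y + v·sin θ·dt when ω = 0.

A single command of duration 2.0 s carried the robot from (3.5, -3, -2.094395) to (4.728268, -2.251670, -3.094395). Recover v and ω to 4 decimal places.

v = -0.7500, ω = -0.5000

Δθ = -3.094395 − -2.094395 = -1.000000
ω = Δθ/dt = -1.000000/2.0 = -0.5000
R = Δx/(sin θ' − sin θ) = 1.5000
v = R·ω = 1.5000·-0.5000 = -0.7500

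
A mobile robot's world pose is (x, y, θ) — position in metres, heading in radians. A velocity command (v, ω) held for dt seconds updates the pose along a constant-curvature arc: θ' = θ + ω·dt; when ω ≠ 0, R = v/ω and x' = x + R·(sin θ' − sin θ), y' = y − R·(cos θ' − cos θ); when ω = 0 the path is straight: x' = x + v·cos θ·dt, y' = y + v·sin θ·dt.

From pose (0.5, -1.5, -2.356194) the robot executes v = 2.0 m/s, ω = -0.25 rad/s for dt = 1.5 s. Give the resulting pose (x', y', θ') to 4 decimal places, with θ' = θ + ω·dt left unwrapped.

(-1.9651, -3.1788, -2.7312)

θ' = -2.3562 + -0.25·1.5 = -2.7312
R = v/ω = 2.0/-0.25 = -8.0000
x' = 0.5 + -8.0000·(sin -2.7312 − sin -2.3562) = -1.9651
y' = -1.5 − -8.0000·(cos -2.7312 − cos -2.3562) = -3.1788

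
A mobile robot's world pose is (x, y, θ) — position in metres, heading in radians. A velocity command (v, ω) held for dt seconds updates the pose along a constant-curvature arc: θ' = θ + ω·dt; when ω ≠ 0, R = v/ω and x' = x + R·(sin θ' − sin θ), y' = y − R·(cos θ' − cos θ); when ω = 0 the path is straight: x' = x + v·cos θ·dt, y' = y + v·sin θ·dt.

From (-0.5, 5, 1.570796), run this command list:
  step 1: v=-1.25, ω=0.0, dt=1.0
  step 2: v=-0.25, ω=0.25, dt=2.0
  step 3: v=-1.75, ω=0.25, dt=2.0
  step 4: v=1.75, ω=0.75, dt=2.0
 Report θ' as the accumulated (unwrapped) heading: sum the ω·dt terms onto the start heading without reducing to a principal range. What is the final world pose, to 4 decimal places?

step 1: θ'=1.5708 (straight) → pose (-0.5000, 3.7500, 1.5708)
step 2: θ'=2.0708 (R=-1.0000) → pose (-0.3776, 3.2706, 2.0708)
step 3: θ'=2.5708 (R=-7.0000) → pose (1.9834, 0.7363, 2.5708)
step 4: θ'=4.0708 (R=2.3333) → pose (-1.1467, 0.1693, 4.0708)

(-1.1467, 0.1693, 4.0708)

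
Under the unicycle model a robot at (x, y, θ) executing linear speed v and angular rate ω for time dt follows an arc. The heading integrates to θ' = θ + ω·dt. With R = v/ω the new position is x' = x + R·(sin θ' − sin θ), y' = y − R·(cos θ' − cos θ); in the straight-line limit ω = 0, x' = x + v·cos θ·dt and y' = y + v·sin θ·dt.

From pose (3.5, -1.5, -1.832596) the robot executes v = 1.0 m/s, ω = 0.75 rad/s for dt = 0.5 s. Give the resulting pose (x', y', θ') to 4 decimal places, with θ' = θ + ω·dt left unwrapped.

θ' = -1.8326 + 0.75·0.5 = -1.4576
R = v/ω = 1.0/0.75 = 1.3333
x' = 3.5 + 1.3333·(sin -1.4576 − sin -1.8326) = 3.4631
y' = -1.5 − 1.3333·(cos -1.4576 − cos -1.8326) = -1.9957

(3.4631, -1.9957, -1.4576)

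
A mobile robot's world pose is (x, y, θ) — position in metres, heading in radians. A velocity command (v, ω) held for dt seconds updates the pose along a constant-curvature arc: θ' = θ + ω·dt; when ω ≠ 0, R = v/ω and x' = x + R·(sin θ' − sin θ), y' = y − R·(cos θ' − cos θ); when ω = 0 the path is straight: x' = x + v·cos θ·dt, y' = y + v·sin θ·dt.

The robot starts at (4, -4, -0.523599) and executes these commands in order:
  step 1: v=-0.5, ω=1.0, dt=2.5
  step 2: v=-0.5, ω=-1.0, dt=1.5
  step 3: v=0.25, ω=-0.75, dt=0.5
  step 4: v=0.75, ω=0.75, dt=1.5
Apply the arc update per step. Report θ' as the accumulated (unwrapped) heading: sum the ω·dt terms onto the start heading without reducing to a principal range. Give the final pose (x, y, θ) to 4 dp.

(4.0196, -4.5793, 1.2264)

step 1: θ'=1.9764 (R=-0.5000) → pose (3.2906, -4.6303, 1.9764)
step 2: θ'=0.4764 (R=0.5000) → pose (3.0604, -5.2719, 0.4764)
step 3: θ'=0.1014 (R=-0.3333) → pose (3.1795, -5.2365, 0.1014)
step 4: θ'=1.2264 (R=1.0000) → pose (4.0196, -4.5793, 1.2264)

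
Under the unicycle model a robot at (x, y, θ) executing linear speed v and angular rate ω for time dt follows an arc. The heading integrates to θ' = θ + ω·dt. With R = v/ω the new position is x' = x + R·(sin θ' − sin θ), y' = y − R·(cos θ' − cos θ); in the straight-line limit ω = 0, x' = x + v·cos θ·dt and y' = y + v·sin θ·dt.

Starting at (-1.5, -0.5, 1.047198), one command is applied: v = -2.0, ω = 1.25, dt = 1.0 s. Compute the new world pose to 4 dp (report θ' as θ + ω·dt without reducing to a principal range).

(-1.3105, -2.3627, 2.2972)

θ' = 1.0472 + 1.25·1.0 = 2.2972
R = v/ω = -2.0/1.25 = -1.6000
x' = -1.5 + -1.6000·(sin 2.2972 − sin 1.0472) = -1.3105
y' = -0.5 − -1.6000·(cos 2.2972 − cos 1.0472) = -2.3627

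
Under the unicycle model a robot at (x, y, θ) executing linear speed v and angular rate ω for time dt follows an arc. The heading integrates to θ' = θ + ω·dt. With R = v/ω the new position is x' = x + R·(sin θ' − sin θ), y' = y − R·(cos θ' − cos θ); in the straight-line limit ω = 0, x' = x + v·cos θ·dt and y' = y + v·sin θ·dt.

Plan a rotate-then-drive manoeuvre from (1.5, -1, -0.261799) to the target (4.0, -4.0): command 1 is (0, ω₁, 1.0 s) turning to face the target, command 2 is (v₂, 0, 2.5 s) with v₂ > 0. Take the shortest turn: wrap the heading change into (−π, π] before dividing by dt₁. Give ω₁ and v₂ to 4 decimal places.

heading to target = atan2(-4−-1, 4−1.5) = -0.8761
Δθ = wrap(-0.8761 − -0.2618) = -0.6143; ω₁ = Δθ/dt₁ = -0.6143
distance = √((4−1.5)² + (-4−-1)²) = 3.9051; v₂ = distance/dt₂ = 1.5620

ω₁ = -0.6143, v₂ = 1.5620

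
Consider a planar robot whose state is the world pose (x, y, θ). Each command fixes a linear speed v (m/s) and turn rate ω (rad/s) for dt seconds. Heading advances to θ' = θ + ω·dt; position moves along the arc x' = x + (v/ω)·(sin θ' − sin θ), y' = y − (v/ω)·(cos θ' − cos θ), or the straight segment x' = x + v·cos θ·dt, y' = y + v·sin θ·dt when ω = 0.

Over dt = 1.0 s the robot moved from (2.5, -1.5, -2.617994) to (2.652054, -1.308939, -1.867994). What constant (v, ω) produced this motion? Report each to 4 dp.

v = -0.2500, ω = 0.7500

Δθ = -1.867994 − -2.617994 = 0.750000
ω = Δθ/dt = 0.750000/1.0 = 0.7500
R = −Δy/(cos θ' − cos θ) = -0.3333
v = R·ω = -0.3333·0.7500 = -0.2500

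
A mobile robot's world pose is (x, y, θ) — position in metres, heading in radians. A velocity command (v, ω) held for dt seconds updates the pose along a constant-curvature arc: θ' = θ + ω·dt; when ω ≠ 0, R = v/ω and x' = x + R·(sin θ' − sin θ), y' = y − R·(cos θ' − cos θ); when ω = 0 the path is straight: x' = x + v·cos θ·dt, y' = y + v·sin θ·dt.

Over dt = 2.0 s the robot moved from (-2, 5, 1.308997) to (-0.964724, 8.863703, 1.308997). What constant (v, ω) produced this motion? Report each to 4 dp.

v = 2.0000, ω = 0.0000

Δθ = 1.308997 − 1.308997 = 0.000000
ω = Δθ/dt = 0.000000/2.0 = 0.0000
ω = 0 → v = (Δx·cos θ + Δy·sin θ)/dt = 2.0000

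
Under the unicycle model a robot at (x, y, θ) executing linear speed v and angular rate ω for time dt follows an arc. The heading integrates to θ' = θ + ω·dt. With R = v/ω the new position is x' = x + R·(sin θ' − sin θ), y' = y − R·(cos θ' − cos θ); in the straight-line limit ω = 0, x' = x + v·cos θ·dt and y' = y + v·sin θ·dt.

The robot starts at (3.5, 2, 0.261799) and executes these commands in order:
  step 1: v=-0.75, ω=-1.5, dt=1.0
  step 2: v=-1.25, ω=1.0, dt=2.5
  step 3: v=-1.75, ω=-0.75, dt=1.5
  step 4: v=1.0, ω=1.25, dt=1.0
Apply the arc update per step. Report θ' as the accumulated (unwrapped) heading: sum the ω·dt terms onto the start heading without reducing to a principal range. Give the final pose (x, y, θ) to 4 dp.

step 1: θ'=-1.2382 (R=0.5000) → pose (2.8980, 2.3197, -1.2382)
step 2: θ'=1.2618 (R=-1.2500) → pose (0.5257, 2.2917, 1.2618)
step 3: θ'=0.1368 (R=2.3333) → pose (-1.3789, 0.6898, 0.1368)
step 4: θ'=1.3868 (R=0.8000) → pose (-0.7015, 1.3359, 1.3868)

(-0.7015, 1.3359, 1.3868)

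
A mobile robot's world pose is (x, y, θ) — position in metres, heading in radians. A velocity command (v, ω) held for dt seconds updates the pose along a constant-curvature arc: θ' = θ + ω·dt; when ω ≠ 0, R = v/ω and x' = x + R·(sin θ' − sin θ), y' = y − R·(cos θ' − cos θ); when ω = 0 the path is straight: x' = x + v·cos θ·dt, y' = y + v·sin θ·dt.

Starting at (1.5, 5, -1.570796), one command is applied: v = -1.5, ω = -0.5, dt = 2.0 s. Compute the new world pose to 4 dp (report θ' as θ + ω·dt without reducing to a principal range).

θ' = -1.5708 + -0.5·2.0 = -2.5708
R = v/ω = -1.5/-0.5 = 3.0000
x' = 1.5 + 3.0000·(sin -2.5708 − sin -1.5708) = 2.8791
y' = 5 − 3.0000·(cos -2.5708 − cos -1.5708) = 7.5244

(2.8791, 7.5244, -2.5708)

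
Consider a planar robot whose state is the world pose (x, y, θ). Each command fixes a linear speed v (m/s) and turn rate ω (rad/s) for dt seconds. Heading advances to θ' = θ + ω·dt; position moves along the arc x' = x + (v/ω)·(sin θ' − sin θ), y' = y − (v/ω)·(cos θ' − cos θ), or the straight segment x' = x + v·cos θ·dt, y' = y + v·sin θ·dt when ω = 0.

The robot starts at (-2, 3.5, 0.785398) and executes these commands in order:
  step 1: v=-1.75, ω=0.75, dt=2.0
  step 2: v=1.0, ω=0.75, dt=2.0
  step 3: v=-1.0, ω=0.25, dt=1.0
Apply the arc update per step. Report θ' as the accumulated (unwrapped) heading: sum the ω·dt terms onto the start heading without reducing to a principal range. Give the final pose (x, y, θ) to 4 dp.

step 1: θ'=2.2854 (R=-2.3333) → pose (-2.1126, 0.3210, 2.2854)
step 2: θ'=3.7854 (R=1.3333) → pose (-3.9200, 0.5137, 3.7854)
step 3: θ'=4.0354 (R=-4.0000) → pose (-3.2032, 1.2071, 4.0354)

(-3.2032, 1.2071, 4.0354)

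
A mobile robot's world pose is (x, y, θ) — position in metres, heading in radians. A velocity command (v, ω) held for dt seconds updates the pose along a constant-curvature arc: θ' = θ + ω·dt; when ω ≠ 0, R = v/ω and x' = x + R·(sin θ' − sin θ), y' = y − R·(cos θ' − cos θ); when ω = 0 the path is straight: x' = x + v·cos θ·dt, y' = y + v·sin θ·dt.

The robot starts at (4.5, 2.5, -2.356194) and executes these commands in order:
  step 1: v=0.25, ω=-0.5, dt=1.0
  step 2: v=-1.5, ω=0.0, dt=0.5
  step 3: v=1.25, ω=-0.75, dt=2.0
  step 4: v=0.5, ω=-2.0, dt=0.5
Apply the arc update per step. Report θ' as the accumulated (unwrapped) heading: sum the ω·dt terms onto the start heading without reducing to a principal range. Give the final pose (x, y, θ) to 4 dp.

step 1: θ'=-2.8562 (R=-0.5000) → pose (4.2872, 2.3738, -2.8562)
step 2: θ'=-2.8562 (straight) → pose (5.0069, 2.5849, -2.8562)
step 3: θ'=-4.3562 (R=-1.6667) → pose (2.9756, 3.6030, -4.3562)
step 4: θ'=-5.3562 (R=-0.2500) → pose (3.0099, 3.8402, -5.3562)

(3.0099, 3.8402, -5.3562)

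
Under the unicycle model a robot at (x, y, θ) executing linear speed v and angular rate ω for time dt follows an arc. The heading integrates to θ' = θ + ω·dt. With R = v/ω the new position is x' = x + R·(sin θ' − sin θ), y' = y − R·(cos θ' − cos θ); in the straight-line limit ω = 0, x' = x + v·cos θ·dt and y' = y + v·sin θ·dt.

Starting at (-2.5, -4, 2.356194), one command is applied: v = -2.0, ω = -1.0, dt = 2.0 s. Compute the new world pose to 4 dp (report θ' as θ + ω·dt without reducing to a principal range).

θ' = 2.3562 + -1.0·2.0 = 0.3562
R = v/ω = -2.0/-1.0 = 2.0000
x' = -2.5 + 2.0000·(sin 0.3562 − sin 2.3562) = -3.2168
y' = -4 − 2.0000·(cos 0.3562 − cos 2.3562) = -7.2887

(-3.2168, -7.2887, 0.3562)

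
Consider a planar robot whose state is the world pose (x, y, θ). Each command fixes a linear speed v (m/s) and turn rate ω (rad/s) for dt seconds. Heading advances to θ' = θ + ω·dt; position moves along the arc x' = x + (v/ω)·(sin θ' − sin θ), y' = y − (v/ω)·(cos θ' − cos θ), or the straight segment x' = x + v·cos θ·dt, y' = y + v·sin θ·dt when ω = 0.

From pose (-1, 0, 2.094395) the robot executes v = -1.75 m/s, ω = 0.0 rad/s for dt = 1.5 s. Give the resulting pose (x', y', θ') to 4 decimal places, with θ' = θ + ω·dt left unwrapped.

θ' = 2.0944 + 0.0·1.5 = 2.0944
ω = 0 → straight: x' = -1 + -1.75·cos(2.0944)·1.5 = 0.3125
y' = 0 + -1.75·sin(2.0944)·1.5 = -2.2733

(0.3125, -2.2733, 2.0944)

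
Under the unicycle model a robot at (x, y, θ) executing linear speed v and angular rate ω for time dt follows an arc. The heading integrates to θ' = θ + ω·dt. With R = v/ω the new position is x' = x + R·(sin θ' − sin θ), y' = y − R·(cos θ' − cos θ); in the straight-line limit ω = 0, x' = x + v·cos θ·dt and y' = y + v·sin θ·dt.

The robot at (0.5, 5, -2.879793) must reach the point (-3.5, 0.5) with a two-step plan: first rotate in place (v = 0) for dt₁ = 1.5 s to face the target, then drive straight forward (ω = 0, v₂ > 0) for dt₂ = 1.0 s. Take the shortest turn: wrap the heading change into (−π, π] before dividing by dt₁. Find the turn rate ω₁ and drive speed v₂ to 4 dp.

heading to target = atan2(0.5−5, -3.5−0.5) = -2.2974
Δθ = wrap(-2.2974 − -2.8798) = 0.5824; ω₁ = Δθ/dt₁ = 0.3882
distance = √((-3.5−0.5)² + (0.5−5)²) = 6.0208; v₂ = distance/dt₂ = 6.0208

ω₁ = 0.3882, v₂ = 6.0208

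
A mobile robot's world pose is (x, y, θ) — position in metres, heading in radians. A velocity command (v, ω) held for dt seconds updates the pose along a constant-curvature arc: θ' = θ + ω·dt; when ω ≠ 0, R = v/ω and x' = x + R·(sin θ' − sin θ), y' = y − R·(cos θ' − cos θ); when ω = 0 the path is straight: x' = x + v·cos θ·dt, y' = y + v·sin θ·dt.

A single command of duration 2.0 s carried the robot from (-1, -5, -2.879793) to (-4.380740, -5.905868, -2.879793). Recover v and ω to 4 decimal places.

Δθ = -2.879793 − -2.879793 = 0.000000
ω = Δθ/dt = 0.000000/2.0 = 0.0000
ω = 0 → v = (Δx·cos θ + Δy·sin θ)/dt = 1.7500

v = 1.7500, ω = 0.0000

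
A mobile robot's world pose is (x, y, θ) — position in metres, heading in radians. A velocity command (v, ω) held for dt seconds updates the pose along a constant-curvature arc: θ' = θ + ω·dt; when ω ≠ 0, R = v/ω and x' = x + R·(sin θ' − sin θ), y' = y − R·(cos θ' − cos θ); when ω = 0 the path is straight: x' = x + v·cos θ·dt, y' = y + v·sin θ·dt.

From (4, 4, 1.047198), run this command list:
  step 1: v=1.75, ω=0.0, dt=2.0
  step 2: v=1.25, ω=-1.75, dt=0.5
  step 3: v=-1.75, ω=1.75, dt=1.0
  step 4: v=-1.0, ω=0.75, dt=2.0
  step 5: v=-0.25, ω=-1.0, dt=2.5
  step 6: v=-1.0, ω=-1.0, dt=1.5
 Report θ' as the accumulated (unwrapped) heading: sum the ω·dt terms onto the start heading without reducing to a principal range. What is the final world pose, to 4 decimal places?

step 1: θ'=1.0472 (straight) → pose (5.7500, 7.0311, 1.0472)
step 2: θ'=0.1722 (R=-0.7143) → pose (6.2462, 7.3777, 0.1722)
step 3: θ'=1.9222 (R=-1.0000) → pose (5.4787, 6.0482, 1.9222)
step 4: θ'=3.4222 (R=-1.3333) → pose (7.0998, 5.2260, 3.4222)
step 5: θ'=0.9222 (R=0.2500) → pose (7.3682, 4.8348, 0.9222)
step 6: θ'=-0.5778 (R=1.0000) → pose (6.0251, 4.6012, -0.5778)

(6.0251, 4.6012, -0.5778)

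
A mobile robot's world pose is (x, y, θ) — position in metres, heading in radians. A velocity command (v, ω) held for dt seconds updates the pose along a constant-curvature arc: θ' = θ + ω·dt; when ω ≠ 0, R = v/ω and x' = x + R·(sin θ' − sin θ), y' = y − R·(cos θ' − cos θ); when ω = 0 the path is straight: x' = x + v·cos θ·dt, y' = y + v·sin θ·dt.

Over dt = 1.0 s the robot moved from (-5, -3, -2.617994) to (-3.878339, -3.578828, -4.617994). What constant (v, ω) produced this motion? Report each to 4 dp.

Δθ = -4.617994 − -2.617994 = -2.000000
ω = Δθ/dt = -2.000000/1.0 = -2.0000
R = Δx/(sin θ' − sin θ) = 0.7500
v = R·ω = 0.7500·-2.0000 = -1.5000

v = -1.5000, ω = -2.0000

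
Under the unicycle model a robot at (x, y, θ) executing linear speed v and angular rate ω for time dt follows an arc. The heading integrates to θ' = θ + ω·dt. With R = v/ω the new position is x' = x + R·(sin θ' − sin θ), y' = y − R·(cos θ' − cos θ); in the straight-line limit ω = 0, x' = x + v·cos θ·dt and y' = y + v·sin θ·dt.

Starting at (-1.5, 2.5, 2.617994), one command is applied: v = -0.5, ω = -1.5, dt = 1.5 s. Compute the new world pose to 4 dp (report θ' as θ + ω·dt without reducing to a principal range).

θ' = 2.6180 + -1.5·1.5 = 0.3680
R = v/ω = -0.5/-1.5 = 0.3333
x' = -1.5 + 0.3333·(sin 0.3680 − sin 2.6180) = -1.5468
y' = 2.5 − 0.3333·(cos 0.3680 − cos 2.6180) = 1.9003

(-1.5468, 1.9003, 0.3680)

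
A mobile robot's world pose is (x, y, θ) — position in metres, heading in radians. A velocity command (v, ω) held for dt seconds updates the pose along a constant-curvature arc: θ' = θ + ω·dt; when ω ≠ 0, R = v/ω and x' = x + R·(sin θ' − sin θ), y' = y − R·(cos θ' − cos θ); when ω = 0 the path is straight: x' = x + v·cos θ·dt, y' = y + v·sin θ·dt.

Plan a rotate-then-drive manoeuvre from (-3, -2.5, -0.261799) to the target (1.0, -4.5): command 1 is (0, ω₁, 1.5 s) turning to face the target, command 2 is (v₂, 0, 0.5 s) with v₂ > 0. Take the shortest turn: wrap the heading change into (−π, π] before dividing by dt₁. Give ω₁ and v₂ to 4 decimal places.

ω₁ = -0.1346, v₂ = 8.9443

heading to target = atan2(-4.5−-2.5, 1−-3) = -0.4636
Δθ = wrap(-0.4636 − -0.2618) = -0.2018; ω₁ = Δθ/dt₁ = -0.1346
distance = √((1−-3)² + (-4.5−-2.5)²) = 4.4721; v₂ = distance/dt₂ = 8.9443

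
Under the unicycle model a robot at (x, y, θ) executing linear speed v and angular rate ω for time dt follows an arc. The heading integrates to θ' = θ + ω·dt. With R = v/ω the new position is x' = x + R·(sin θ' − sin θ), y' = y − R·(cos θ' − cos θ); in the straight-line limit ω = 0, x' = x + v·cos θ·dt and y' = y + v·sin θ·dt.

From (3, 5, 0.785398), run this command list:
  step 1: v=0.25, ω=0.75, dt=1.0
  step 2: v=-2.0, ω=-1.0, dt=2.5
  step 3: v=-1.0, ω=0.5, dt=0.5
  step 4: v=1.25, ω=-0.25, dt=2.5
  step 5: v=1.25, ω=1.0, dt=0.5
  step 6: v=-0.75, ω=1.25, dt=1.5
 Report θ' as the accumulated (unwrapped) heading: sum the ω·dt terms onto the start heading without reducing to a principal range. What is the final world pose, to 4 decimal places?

step 1: θ'=1.5354 (R=0.3333) → pose (3.0974, 5.2239, 1.5354)
step 2: θ'=-0.9646 (R=2.0000) → pose (-0.5450, 4.1552, -0.9646)
step 3: θ'=-0.7146 (R=-2.0000) → pose (-0.8780, 4.5264, -0.7146)
step 4: θ'=-1.3396 (R=-5.0000) → pose (0.7124, 1.8953, -1.3396)
step 5: θ'=-0.8396 (R=1.2500) → pose (0.9987, 1.3471, -0.8396)
step 6: θ'=1.0354 (R=-0.6000) → pose (0.0360, 1.2525, 1.0354)

(0.0360, 1.2525, 1.0354)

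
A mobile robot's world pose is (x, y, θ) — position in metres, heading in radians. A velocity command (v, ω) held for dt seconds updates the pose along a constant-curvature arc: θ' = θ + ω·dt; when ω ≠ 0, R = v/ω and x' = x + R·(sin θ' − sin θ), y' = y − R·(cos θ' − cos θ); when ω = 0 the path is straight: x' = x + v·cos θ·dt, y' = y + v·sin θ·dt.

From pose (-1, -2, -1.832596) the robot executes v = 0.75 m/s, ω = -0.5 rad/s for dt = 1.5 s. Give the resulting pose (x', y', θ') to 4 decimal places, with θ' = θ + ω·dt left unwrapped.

θ' = -1.8326 + -0.5·1.5 = -2.5826
R = v/ω = 0.75/-0.5 = -1.5000
x' = -1 + -1.5000·(sin -2.5826 − sin -1.8326) = -1.6534
y' = -2 − -1.5000·(cos -2.5826 − cos -1.8326) = -2.8835

(-1.6534, -2.8835, -2.5826)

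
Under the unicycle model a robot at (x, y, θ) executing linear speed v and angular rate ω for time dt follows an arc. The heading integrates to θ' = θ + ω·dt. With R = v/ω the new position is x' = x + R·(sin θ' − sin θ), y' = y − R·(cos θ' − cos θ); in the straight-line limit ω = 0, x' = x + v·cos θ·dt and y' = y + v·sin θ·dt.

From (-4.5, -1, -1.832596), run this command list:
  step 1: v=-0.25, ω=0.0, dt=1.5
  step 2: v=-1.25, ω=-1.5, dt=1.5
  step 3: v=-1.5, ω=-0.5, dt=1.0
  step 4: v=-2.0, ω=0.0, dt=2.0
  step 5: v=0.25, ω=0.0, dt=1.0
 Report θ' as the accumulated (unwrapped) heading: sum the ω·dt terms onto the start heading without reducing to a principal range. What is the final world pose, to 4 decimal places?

step 1: θ'=-1.8326 (straight) → pose (-4.4029, -0.6378, -1.8326)
step 2: θ'=-4.0826 (R=0.8333) → pose (-2.9245, -0.3626, -4.0826)
step 3: θ'=-4.5826 (R=3.0000) → pose (-2.3742, -1.7413, -4.5826)
step 4: θ'=-4.5826 (straight) → pose (-1.8565, -5.7076, -4.5826)
step 5: θ'=-4.5826 (straight) → pose (-1.8889, -5.4597, -4.5826)

(-1.8889, -5.4597, -4.5826)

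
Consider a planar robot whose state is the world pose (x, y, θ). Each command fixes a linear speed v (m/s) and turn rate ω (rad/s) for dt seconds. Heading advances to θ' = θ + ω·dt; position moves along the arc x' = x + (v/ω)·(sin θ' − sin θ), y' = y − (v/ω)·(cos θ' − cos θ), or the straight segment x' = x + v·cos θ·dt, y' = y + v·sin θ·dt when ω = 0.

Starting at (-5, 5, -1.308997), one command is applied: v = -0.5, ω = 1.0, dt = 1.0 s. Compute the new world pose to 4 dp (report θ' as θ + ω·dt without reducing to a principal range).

(-5.3309, 5.3469, -0.3090)

θ' = -1.3090 + 1.0·1.0 = -0.3090
R = v/ω = -0.5/1.0 = -0.5000
x' = -5 + -0.5000·(sin -0.3090 − sin -1.3090) = -5.3309
y' = 5 − -0.5000·(cos -0.3090 − cos -1.3090) = 5.3469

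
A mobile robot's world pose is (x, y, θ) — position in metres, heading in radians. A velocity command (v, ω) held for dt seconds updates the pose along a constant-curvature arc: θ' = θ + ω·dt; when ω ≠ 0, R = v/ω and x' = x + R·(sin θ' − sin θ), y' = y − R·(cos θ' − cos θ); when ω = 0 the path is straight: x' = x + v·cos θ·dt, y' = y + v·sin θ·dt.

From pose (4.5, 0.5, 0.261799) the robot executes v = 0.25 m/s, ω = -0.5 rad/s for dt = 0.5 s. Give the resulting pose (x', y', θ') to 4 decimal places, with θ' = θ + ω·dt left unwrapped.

θ' = 0.2618 + -0.5·0.5 = 0.0118
R = v/ω = 0.25/-0.5 = -0.5000
x' = 4.5 + -0.5000·(sin 0.0118 − sin 0.2618) = 4.6235
y' = 0.5 − -0.5000·(cos 0.0118 − cos 0.2618) = 0.5170

(4.6235, 0.5170, 0.0118)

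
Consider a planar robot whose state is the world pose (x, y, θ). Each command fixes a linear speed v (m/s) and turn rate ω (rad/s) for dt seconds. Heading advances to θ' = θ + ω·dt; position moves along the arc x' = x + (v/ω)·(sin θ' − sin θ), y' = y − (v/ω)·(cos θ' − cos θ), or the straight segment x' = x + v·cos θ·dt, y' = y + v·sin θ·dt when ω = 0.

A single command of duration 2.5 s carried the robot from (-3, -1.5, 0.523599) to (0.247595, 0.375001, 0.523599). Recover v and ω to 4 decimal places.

v = 1.5000, ω = 0.0000

Δθ = 0.523599 − 0.523599 = 0.000000
ω = Δθ/dt = 0.000000/2.5 = 0.0000
ω = 0 → v = (Δx·cos θ + Δy·sin θ)/dt = 1.5000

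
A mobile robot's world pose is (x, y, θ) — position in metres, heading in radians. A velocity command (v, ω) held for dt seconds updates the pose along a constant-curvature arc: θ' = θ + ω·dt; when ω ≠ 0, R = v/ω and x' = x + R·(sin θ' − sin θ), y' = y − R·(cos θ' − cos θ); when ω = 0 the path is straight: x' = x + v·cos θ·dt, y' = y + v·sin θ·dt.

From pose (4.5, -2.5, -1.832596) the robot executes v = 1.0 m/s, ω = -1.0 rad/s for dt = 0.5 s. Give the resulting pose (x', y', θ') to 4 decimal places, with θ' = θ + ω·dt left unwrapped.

θ' = -1.8326 + -1.0·0.5 = -2.3326
R = v/ω = 1.0/-1.0 = -1.0000
x' = 4.5 + -1.0000·(sin -2.3326 − sin -1.8326) = 4.2577
y' = -2.5 − -1.0000·(cos -2.3326 − cos -1.8326) = -2.9314

(4.2577, -2.9314, -2.3326)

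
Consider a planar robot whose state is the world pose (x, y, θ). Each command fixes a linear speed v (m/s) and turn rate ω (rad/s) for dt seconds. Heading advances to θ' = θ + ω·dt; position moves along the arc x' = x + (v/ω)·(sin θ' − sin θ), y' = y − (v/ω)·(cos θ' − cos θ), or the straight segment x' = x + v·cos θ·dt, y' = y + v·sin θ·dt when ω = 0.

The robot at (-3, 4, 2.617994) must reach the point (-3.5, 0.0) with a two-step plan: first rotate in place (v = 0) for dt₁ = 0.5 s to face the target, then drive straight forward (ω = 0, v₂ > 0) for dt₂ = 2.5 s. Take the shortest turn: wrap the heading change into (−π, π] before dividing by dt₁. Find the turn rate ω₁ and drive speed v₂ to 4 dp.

heading to target = atan2(0−4, -3.5−-3) = -1.6952
Δθ = wrap(-1.6952 − 2.6180) = 1.9700; ω₁ = Δθ/dt₁ = 3.9401
distance = √((-3.5−-3)² + (0−4)²) = 4.0311; v₂ = distance/dt₂ = 1.6125

ω₁ = 3.9401, v₂ = 1.6125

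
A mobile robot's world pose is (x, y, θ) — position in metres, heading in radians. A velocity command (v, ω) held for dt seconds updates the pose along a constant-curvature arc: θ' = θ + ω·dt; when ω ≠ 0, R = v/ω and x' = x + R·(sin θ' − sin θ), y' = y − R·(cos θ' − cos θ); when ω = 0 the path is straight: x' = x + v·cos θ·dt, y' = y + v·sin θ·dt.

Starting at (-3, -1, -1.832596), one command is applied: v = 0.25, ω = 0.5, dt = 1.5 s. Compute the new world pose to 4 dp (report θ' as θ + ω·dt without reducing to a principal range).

(-2.9586, -1.3639, -1.0826)

θ' = -1.8326 + 0.5·1.5 = -1.0826
R = v/ω = 0.25/0.5 = 0.5000
x' = -3 + 0.5000·(sin -1.0826 − sin -1.8326) = -2.9586
y' = -1 − 0.5000·(cos -1.0826 − cos -1.8326) = -1.3639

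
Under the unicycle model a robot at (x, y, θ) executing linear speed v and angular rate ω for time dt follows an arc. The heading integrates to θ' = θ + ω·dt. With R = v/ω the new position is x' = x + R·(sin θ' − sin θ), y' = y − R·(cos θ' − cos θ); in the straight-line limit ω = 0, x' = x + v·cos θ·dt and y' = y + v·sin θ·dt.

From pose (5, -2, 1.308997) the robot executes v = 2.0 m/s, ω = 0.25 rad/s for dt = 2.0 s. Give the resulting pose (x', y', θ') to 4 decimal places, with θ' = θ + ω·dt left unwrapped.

(5.0467, 1.9582, 1.8090)

θ' = 1.3090 + 0.25·2.0 = 1.8090
R = v/ω = 2.0/0.25 = 8.0000
x' = 5 + 8.0000·(sin 1.8090 − sin 1.3090) = 5.0467
y' = -2 − 8.0000·(cos 1.8090 − cos 1.3090) = 1.9582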